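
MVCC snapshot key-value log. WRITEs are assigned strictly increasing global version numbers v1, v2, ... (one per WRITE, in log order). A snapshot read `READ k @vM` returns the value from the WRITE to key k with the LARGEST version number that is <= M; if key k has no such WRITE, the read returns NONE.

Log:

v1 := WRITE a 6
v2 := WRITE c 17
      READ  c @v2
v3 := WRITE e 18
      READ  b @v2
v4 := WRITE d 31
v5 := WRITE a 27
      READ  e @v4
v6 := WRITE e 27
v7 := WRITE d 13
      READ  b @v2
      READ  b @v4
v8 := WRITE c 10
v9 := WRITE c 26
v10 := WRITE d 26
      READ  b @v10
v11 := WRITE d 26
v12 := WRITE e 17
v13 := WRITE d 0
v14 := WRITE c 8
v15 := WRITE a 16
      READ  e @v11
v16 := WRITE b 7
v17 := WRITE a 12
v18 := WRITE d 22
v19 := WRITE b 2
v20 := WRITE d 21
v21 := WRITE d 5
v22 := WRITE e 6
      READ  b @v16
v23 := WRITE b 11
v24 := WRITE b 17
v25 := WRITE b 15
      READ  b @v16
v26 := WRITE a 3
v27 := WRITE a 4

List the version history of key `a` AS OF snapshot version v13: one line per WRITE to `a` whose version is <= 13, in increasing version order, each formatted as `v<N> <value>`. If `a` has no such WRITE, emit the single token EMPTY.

Scan writes for key=a with version <= 13:
  v1 WRITE a 6 -> keep
  v2 WRITE c 17 -> skip
  v3 WRITE e 18 -> skip
  v4 WRITE d 31 -> skip
  v5 WRITE a 27 -> keep
  v6 WRITE e 27 -> skip
  v7 WRITE d 13 -> skip
  v8 WRITE c 10 -> skip
  v9 WRITE c 26 -> skip
  v10 WRITE d 26 -> skip
  v11 WRITE d 26 -> skip
  v12 WRITE e 17 -> skip
  v13 WRITE d 0 -> skip
  v14 WRITE c 8 -> skip
  v15 WRITE a 16 -> drop (> snap)
  v16 WRITE b 7 -> skip
  v17 WRITE a 12 -> drop (> snap)
  v18 WRITE d 22 -> skip
  v19 WRITE b 2 -> skip
  v20 WRITE d 21 -> skip
  v21 WRITE d 5 -> skip
  v22 WRITE e 6 -> skip
  v23 WRITE b 11 -> skip
  v24 WRITE b 17 -> skip
  v25 WRITE b 15 -> skip
  v26 WRITE a 3 -> drop (> snap)
  v27 WRITE a 4 -> drop (> snap)
Collected: [(1, 6), (5, 27)]

Answer: v1 6
v5 27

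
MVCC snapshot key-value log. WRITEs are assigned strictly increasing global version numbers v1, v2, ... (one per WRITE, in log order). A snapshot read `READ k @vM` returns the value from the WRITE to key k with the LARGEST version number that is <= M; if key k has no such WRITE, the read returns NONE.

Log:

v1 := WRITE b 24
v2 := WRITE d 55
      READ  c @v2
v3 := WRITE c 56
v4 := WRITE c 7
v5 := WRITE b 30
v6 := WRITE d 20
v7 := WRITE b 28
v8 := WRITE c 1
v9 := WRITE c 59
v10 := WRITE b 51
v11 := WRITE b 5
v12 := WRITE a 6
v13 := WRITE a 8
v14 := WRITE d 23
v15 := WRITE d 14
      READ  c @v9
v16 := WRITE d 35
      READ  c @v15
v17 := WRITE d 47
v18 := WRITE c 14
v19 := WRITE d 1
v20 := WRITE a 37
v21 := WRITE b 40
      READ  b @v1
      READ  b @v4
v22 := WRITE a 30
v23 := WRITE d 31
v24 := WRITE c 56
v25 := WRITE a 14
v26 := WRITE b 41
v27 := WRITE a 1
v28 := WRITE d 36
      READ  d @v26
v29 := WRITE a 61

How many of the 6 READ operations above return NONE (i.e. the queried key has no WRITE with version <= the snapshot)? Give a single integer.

Answer: 1

Derivation:
v1: WRITE b=24  (b history now [(1, 24)])
v2: WRITE d=55  (d history now [(2, 55)])
READ c @v2: history=[] -> no version <= 2 -> NONE
v3: WRITE c=56  (c history now [(3, 56)])
v4: WRITE c=7  (c history now [(3, 56), (4, 7)])
v5: WRITE b=30  (b history now [(1, 24), (5, 30)])
v6: WRITE d=20  (d history now [(2, 55), (6, 20)])
v7: WRITE b=28  (b history now [(1, 24), (5, 30), (7, 28)])
v8: WRITE c=1  (c history now [(3, 56), (4, 7), (8, 1)])
v9: WRITE c=59  (c history now [(3, 56), (4, 7), (8, 1), (9, 59)])
v10: WRITE b=51  (b history now [(1, 24), (5, 30), (7, 28), (10, 51)])
v11: WRITE b=5  (b history now [(1, 24), (5, 30), (7, 28), (10, 51), (11, 5)])
v12: WRITE a=6  (a history now [(12, 6)])
v13: WRITE a=8  (a history now [(12, 6), (13, 8)])
v14: WRITE d=23  (d history now [(2, 55), (6, 20), (14, 23)])
v15: WRITE d=14  (d history now [(2, 55), (6, 20), (14, 23), (15, 14)])
READ c @v9: history=[(3, 56), (4, 7), (8, 1), (9, 59)] -> pick v9 -> 59
v16: WRITE d=35  (d history now [(2, 55), (6, 20), (14, 23), (15, 14), (16, 35)])
READ c @v15: history=[(3, 56), (4, 7), (8, 1), (9, 59)] -> pick v9 -> 59
v17: WRITE d=47  (d history now [(2, 55), (6, 20), (14, 23), (15, 14), (16, 35), (17, 47)])
v18: WRITE c=14  (c history now [(3, 56), (4, 7), (8, 1), (9, 59), (18, 14)])
v19: WRITE d=1  (d history now [(2, 55), (6, 20), (14, 23), (15, 14), (16, 35), (17, 47), (19, 1)])
v20: WRITE a=37  (a history now [(12, 6), (13, 8), (20, 37)])
v21: WRITE b=40  (b history now [(1, 24), (5, 30), (7, 28), (10, 51), (11, 5), (21, 40)])
READ b @v1: history=[(1, 24), (5, 30), (7, 28), (10, 51), (11, 5), (21, 40)] -> pick v1 -> 24
READ b @v4: history=[(1, 24), (5, 30), (7, 28), (10, 51), (11, 5), (21, 40)] -> pick v1 -> 24
v22: WRITE a=30  (a history now [(12, 6), (13, 8), (20, 37), (22, 30)])
v23: WRITE d=31  (d history now [(2, 55), (6, 20), (14, 23), (15, 14), (16, 35), (17, 47), (19, 1), (23, 31)])
v24: WRITE c=56  (c history now [(3, 56), (4, 7), (8, 1), (9, 59), (18, 14), (24, 56)])
v25: WRITE a=14  (a history now [(12, 6), (13, 8), (20, 37), (22, 30), (25, 14)])
v26: WRITE b=41  (b history now [(1, 24), (5, 30), (7, 28), (10, 51), (11, 5), (21, 40), (26, 41)])
v27: WRITE a=1  (a history now [(12, 6), (13, 8), (20, 37), (22, 30), (25, 14), (27, 1)])
v28: WRITE d=36  (d history now [(2, 55), (6, 20), (14, 23), (15, 14), (16, 35), (17, 47), (19, 1), (23, 31), (28, 36)])
READ d @v26: history=[(2, 55), (6, 20), (14, 23), (15, 14), (16, 35), (17, 47), (19, 1), (23, 31), (28, 36)] -> pick v23 -> 31
v29: WRITE a=61  (a history now [(12, 6), (13, 8), (20, 37), (22, 30), (25, 14), (27, 1), (29, 61)])
Read results in order: ['NONE', '59', '59', '24', '24', '31']
NONE count = 1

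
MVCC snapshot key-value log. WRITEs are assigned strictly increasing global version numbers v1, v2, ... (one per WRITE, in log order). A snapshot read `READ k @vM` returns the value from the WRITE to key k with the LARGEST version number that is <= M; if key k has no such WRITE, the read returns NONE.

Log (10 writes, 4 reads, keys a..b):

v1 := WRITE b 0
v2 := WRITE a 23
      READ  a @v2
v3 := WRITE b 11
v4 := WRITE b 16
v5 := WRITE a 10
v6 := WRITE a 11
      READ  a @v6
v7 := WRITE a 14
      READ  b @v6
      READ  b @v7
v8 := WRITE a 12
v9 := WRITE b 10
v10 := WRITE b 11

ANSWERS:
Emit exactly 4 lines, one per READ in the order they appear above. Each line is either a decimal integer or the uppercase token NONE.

v1: WRITE b=0  (b history now [(1, 0)])
v2: WRITE a=23  (a history now [(2, 23)])
READ a @v2: history=[(2, 23)] -> pick v2 -> 23
v3: WRITE b=11  (b history now [(1, 0), (3, 11)])
v4: WRITE b=16  (b history now [(1, 0), (3, 11), (4, 16)])
v5: WRITE a=10  (a history now [(2, 23), (5, 10)])
v6: WRITE a=11  (a history now [(2, 23), (5, 10), (6, 11)])
READ a @v6: history=[(2, 23), (5, 10), (6, 11)] -> pick v6 -> 11
v7: WRITE a=14  (a history now [(2, 23), (5, 10), (6, 11), (7, 14)])
READ b @v6: history=[(1, 0), (3, 11), (4, 16)] -> pick v4 -> 16
READ b @v7: history=[(1, 0), (3, 11), (4, 16)] -> pick v4 -> 16
v8: WRITE a=12  (a history now [(2, 23), (5, 10), (6, 11), (7, 14), (8, 12)])
v9: WRITE b=10  (b history now [(1, 0), (3, 11), (4, 16), (9, 10)])
v10: WRITE b=11  (b history now [(1, 0), (3, 11), (4, 16), (9, 10), (10, 11)])

Answer: 23
11
16
16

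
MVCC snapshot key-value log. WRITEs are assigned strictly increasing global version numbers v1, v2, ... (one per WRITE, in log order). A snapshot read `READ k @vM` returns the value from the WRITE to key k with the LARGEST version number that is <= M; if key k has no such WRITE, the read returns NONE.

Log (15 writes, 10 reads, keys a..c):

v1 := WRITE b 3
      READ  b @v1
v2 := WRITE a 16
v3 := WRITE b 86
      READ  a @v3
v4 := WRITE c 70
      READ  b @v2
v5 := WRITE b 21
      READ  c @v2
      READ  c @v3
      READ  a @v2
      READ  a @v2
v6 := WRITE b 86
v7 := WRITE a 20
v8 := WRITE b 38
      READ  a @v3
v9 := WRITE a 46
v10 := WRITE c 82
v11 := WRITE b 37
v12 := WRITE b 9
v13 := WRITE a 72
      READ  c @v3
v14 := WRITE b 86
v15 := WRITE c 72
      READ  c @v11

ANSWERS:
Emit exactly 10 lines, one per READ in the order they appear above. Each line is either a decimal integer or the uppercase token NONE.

Answer: 3
16
3
NONE
NONE
16
16
16
NONE
82

Derivation:
v1: WRITE b=3  (b history now [(1, 3)])
READ b @v1: history=[(1, 3)] -> pick v1 -> 3
v2: WRITE a=16  (a history now [(2, 16)])
v3: WRITE b=86  (b history now [(1, 3), (3, 86)])
READ a @v3: history=[(2, 16)] -> pick v2 -> 16
v4: WRITE c=70  (c history now [(4, 70)])
READ b @v2: history=[(1, 3), (3, 86)] -> pick v1 -> 3
v5: WRITE b=21  (b history now [(1, 3), (3, 86), (5, 21)])
READ c @v2: history=[(4, 70)] -> no version <= 2 -> NONE
READ c @v3: history=[(4, 70)] -> no version <= 3 -> NONE
READ a @v2: history=[(2, 16)] -> pick v2 -> 16
READ a @v2: history=[(2, 16)] -> pick v2 -> 16
v6: WRITE b=86  (b history now [(1, 3), (3, 86), (5, 21), (6, 86)])
v7: WRITE a=20  (a history now [(2, 16), (7, 20)])
v8: WRITE b=38  (b history now [(1, 3), (3, 86), (5, 21), (6, 86), (8, 38)])
READ a @v3: history=[(2, 16), (7, 20)] -> pick v2 -> 16
v9: WRITE a=46  (a history now [(2, 16), (7, 20), (9, 46)])
v10: WRITE c=82  (c history now [(4, 70), (10, 82)])
v11: WRITE b=37  (b history now [(1, 3), (3, 86), (5, 21), (6, 86), (8, 38), (11, 37)])
v12: WRITE b=9  (b history now [(1, 3), (3, 86), (5, 21), (6, 86), (8, 38), (11, 37), (12, 9)])
v13: WRITE a=72  (a history now [(2, 16), (7, 20), (9, 46), (13, 72)])
READ c @v3: history=[(4, 70), (10, 82)] -> no version <= 3 -> NONE
v14: WRITE b=86  (b history now [(1, 3), (3, 86), (5, 21), (6, 86), (8, 38), (11, 37), (12, 9), (14, 86)])
v15: WRITE c=72  (c history now [(4, 70), (10, 82), (15, 72)])
READ c @v11: history=[(4, 70), (10, 82), (15, 72)] -> pick v10 -> 82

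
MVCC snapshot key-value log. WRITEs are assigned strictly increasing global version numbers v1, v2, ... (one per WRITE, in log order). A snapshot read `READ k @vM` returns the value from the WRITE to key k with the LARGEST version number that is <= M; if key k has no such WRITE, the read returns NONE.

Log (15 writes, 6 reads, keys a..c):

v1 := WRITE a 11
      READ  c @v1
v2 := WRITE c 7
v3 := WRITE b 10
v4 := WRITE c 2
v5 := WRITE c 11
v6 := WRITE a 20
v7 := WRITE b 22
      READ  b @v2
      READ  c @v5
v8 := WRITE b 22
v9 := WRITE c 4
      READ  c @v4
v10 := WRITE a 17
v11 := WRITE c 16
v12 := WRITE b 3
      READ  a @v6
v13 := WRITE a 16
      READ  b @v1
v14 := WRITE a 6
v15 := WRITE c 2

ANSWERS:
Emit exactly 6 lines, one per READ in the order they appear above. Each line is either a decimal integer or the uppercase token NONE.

Answer: NONE
NONE
11
2
20
NONE

Derivation:
v1: WRITE a=11  (a history now [(1, 11)])
READ c @v1: history=[] -> no version <= 1 -> NONE
v2: WRITE c=7  (c history now [(2, 7)])
v3: WRITE b=10  (b history now [(3, 10)])
v4: WRITE c=2  (c history now [(2, 7), (4, 2)])
v5: WRITE c=11  (c history now [(2, 7), (4, 2), (5, 11)])
v6: WRITE a=20  (a history now [(1, 11), (6, 20)])
v7: WRITE b=22  (b history now [(3, 10), (7, 22)])
READ b @v2: history=[(3, 10), (7, 22)] -> no version <= 2 -> NONE
READ c @v5: history=[(2, 7), (4, 2), (5, 11)] -> pick v5 -> 11
v8: WRITE b=22  (b history now [(3, 10), (7, 22), (8, 22)])
v9: WRITE c=4  (c history now [(2, 7), (4, 2), (5, 11), (9, 4)])
READ c @v4: history=[(2, 7), (4, 2), (5, 11), (9, 4)] -> pick v4 -> 2
v10: WRITE a=17  (a history now [(1, 11), (6, 20), (10, 17)])
v11: WRITE c=16  (c history now [(2, 7), (4, 2), (5, 11), (9, 4), (11, 16)])
v12: WRITE b=3  (b history now [(3, 10), (7, 22), (8, 22), (12, 3)])
READ a @v6: history=[(1, 11), (6, 20), (10, 17)] -> pick v6 -> 20
v13: WRITE a=16  (a history now [(1, 11), (6, 20), (10, 17), (13, 16)])
READ b @v1: history=[(3, 10), (7, 22), (8, 22), (12, 3)] -> no version <= 1 -> NONE
v14: WRITE a=6  (a history now [(1, 11), (6, 20), (10, 17), (13, 16), (14, 6)])
v15: WRITE c=2  (c history now [(2, 7), (4, 2), (5, 11), (9, 4), (11, 16), (15, 2)])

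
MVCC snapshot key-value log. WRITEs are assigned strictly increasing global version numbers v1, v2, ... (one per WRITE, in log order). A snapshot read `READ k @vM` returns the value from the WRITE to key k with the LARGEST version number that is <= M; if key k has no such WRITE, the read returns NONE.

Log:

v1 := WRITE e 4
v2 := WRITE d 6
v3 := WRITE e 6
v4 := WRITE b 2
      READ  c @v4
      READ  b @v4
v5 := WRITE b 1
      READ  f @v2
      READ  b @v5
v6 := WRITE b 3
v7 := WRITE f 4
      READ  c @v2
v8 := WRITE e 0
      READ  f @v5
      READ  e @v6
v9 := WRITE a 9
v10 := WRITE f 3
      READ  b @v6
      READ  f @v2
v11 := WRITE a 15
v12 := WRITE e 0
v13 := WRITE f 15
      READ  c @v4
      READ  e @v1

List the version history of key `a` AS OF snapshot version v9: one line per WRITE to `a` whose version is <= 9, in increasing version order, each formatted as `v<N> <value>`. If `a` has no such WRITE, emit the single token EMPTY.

Scan writes for key=a with version <= 9:
  v1 WRITE e 4 -> skip
  v2 WRITE d 6 -> skip
  v3 WRITE e 6 -> skip
  v4 WRITE b 2 -> skip
  v5 WRITE b 1 -> skip
  v6 WRITE b 3 -> skip
  v7 WRITE f 4 -> skip
  v8 WRITE e 0 -> skip
  v9 WRITE a 9 -> keep
  v10 WRITE f 3 -> skip
  v11 WRITE a 15 -> drop (> snap)
  v12 WRITE e 0 -> skip
  v13 WRITE f 15 -> skip
Collected: [(9, 9)]

Answer: v9 9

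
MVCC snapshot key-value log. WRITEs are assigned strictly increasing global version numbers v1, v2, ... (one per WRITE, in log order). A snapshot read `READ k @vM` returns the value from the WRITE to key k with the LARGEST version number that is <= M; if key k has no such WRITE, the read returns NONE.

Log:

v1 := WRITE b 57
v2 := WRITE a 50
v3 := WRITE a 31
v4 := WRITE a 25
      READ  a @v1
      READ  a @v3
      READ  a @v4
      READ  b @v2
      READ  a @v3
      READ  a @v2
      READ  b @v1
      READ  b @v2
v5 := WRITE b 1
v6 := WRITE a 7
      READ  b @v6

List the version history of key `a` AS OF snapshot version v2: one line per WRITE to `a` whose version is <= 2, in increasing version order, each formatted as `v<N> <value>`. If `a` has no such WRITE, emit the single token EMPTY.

Answer: v2 50

Derivation:
Scan writes for key=a with version <= 2:
  v1 WRITE b 57 -> skip
  v2 WRITE a 50 -> keep
  v3 WRITE a 31 -> drop (> snap)
  v4 WRITE a 25 -> drop (> snap)
  v5 WRITE b 1 -> skip
  v6 WRITE a 7 -> drop (> snap)
Collected: [(2, 50)]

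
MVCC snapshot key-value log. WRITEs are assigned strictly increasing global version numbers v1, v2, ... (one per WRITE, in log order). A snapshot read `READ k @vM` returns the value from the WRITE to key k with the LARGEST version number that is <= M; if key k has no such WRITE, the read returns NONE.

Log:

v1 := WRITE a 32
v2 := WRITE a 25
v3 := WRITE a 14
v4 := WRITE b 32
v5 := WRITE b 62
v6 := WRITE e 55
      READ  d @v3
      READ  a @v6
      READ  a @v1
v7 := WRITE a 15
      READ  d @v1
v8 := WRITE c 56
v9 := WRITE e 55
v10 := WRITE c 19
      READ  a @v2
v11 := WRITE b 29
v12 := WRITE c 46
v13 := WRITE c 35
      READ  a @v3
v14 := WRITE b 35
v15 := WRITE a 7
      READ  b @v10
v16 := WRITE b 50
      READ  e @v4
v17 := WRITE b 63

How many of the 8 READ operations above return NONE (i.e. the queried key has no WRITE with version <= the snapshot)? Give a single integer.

v1: WRITE a=32  (a history now [(1, 32)])
v2: WRITE a=25  (a history now [(1, 32), (2, 25)])
v3: WRITE a=14  (a history now [(1, 32), (2, 25), (3, 14)])
v4: WRITE b=32  (b history now [(4, 32)])
v5: WRITE b=62  (b history now [(4, 32), (5, 62)])
v6: WRITE e=55  (e history now [(6, 55)])
READ d @v3: history=[] -> no version <= 3 -> NONE
READ a @v6: history=[(1, 32), (2, 25), (3, 14)] -> pick v3 -> 14
READ a @v1: history=[(1, 32), (2, 25), (3, 14)] -> pick v1 -> 32
v7: WRITE a=15  (a history now [(1, 32), (2, 25), (3, 14), (7, 15)])
READ d @v1: history=[] -> no version <= 1 -> NONE
v8: WRITE c=56  (c history now [(8, 56)])
v9: WRITE e=55  (e history now [(6, 55), (9, 55)])
v10: WRITE c=19  (c history now [(8, 56), (10, 19)])
READ a @v2: history=[(1, 32), (2, 25), (3, 14), (7, 15)] -> pick v2 -> 25
v11: WRITE b=29  (b history now [(4, 32), (5, 62), (11, 29)])
v12: WRITE c=46  (c history now [(8, 56), (10, 19), (12, 46)])
v13: WRITE c=35  (c history now [(8, 56), (10, 19), (12, 46), (13, 35)])
READ a @v3: history=[(1, 32), (2, 25), (3, 14), (7, 15)] -> pick v3 -> 14
v14: WRITE b=35  (b history now [(4, 32), (5, 62), (11, 29), (14, 35)])
v15: WRITE a=7  (a history now [(1, 32), (2, 25), (3, 14), (7, 15), (15, 7)])
READ b @v10: history=[(4, 32), (5, 62), (11, 29), (14, 35)] -> pick v5 -> 62
v16: WRITE b=50  (b history now [(4, 32), (5, 62), (11, 29), (14, 35), (16, 50)])
READ e @v4: history=[(6, 55), (9, 55)] -> no version <= 4 -> NONE
v17: WRITE b=63  (b history now [(4, 32), (5, 62), (11, 29), (14, 35), (16, 50), (17, 63)])
Read results in order: ['NONE', '14', '32', 'NONE', '25', '14', '62', 'NONE']
NONE count = 3

Answer: 3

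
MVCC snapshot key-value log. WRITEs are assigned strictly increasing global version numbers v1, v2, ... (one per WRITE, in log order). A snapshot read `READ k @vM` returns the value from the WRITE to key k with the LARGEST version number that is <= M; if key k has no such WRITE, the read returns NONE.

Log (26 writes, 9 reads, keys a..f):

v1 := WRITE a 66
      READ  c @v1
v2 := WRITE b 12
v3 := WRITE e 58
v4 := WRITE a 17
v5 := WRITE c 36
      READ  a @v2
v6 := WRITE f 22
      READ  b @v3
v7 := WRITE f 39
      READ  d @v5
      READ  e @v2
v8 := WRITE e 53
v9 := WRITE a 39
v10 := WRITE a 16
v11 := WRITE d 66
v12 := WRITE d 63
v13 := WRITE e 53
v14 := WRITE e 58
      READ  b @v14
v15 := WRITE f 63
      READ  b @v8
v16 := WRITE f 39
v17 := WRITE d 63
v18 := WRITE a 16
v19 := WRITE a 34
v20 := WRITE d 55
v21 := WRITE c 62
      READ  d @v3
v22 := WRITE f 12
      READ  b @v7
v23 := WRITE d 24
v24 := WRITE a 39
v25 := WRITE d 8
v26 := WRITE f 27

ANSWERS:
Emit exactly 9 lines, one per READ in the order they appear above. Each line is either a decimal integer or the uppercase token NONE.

v1: WRITE a=66  (a history now [(1, 66)])
READ c @v1: history=[] -> no version <= 1 -> NONE
v2: WRITE b=12  (b history now [(2, 12)])
v3: WRITE e=58  (e history now [(3, 58)])
v4: WRITE a=17  (a history now [(1, 66), (4, 17)])
v5: WRITE c=36  (c history now [(5, 36)])
READ a @v2: history=[(1, 66), (4, 17)] -> pick v1 -> 66
v6: WRITE f=22  (f history now [(6, 22)])
READ b @v3: history=[(2, 12)] -> pick v2 -> 12
v7: WRITE f=39  (f history now [(6, 22), (7, 39)])
READ d @v5: history=[] -> no version <= 5 -> NONE
READ e @v2: history=[(3, 58)] -> no version <= 2 -> NONE
v8: WRITE e=53  (e history now [(3, 58), (8, 53)])
v9: WRITE a=39  (a history now [(1, 66), (4, 17), (9, 39)])
v10: WRITE a=16  (a history now [(1, 66), (4, 17), (9, 39), (10, 16)])
v11: WRITE d=66  (d history now [(11, 66)])
v12: WRITE d=63  (d history now [(11, 66), (12, 63)])
v13: WRITE e=53  (e history now [(3, 58), (8, 53), (13, 53)])
v14: WRITE e=58  (e history now [(3, 58), (8, 53), (13, 53), (14, 58)])
READ b @v14: history=[(2, 12)] -> pick v2 -> 12
v15: WRITE f=63  (f history now [(6, 22), (7, 39), (15, 63)])
READ b @v8: history=[(2, 12)] -> pick v2 -> 12
v16: WRITE f=39  (f history now [(6, 22), (7, 39), (15, 63), (16, 39)])
v17: WRITE d=63  (d history now [(11, 66), (12, 63), (17, 63)])
v18: WRITE a=16  (a history now [(1, 66), (4, 17), (9, 39), (10, 16), (18, 16)])
v19: WRITE a=34  (a history now [(1, 66), (4, 17), (9, 39), (10, 16), (18, 16), (19, 34)])
v20: WRITE d=55  (d history now [(11, 66), (12, 63), (17, 63), (20, 55)])
v21: WRITE c=62  (c history now [(5, 36), (21, 62)])
READ d @v3: history=[(11, 66), (12, 63), (17, 63), (20, 55)] -> no version <= 3 -> NONE
v22: WRITE f=12  (f history now [(6, 22), (7, 39), (15, 63), (16, 39), (22, 12)])
READ b @v7: history=[(2, 12)] -> pick v2 -> 12
v23: WRITE d=24  (d history now [(11, 66), (12, 63), (17, 63), (20, 55), (23, 24)])
v24: WRITE a=39  (a history now [(1, 66), (4, 17), (9, 39), (10, 16), (18, 16), (19, 34), (24, 39)])
v25: WRITE d=8  (d history now [(11, 66), (12, 63), (17, 63), (20, 55), (23, 24), (25, 8)])
v26: WRITE f=27  (f history now [(6, 22), (7, 39), (15, 63), (16, 39), (22, 12), (26, 27)])

Answer: NONE
66
12
NONE
NONE
12
12
NONE
12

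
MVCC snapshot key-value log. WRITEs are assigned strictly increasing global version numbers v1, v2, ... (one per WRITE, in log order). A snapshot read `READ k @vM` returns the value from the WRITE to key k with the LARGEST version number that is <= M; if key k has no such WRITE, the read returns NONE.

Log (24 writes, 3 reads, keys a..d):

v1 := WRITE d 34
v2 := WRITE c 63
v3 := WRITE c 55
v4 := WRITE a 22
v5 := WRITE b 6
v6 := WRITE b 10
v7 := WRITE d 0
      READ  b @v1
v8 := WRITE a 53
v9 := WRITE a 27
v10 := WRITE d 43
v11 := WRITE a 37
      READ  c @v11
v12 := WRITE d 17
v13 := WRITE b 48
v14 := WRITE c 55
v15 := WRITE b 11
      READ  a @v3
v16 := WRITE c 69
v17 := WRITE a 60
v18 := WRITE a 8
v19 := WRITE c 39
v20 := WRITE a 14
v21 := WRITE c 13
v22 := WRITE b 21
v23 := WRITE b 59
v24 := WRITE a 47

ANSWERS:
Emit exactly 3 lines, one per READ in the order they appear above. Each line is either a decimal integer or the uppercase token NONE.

v1: WRITE d=34  (d history now [(1, 34)])
v2: WRITE c=63  (c history now [(2, 63)])
v3: WRITE c=55  (c history now [(2, 63), (3, 55)])
v4: WRITE a=22  (a history now [(4, 22)])
v5: WRITE b=6  (b history now [(5, 6)])
v6: WRITE b=10  (b history now [(5, 6), (6, 10)])
v7: WRITE d=0  (d history now [(1, 34), (7, 0)])
READ b @v1: history=[(5, 6), (6, 10)] -> no version <= 1 -> NONE
v8: WRITE a=53  (a history now [(4, 22), (8, 53)])
v9: WRITE a=27  (a history now [(4, 22), (8, 53), (9, 27)])
v10: WRITE d=43  (d history now [(1, 34), (7, 0), (10, 43)])
v11: WRITE a=37  (a history now [(4, 22), (8, 53), (9, 27), (11, 37)])
READ c @v11: history=[(2, 63), (3, 55)] -> pick v3 -> 55
v12: WRITE d=17  (d history now [(1, 34), (7, 0), (10, 43), (12, 17)])
v13: WRITE b=48  (b history now [(5, 6), (6, 10), (13, 48)])
v14: WRITE c=55  (c history now [(2, 63), (3, 55), (14, 55)])
v15: WRITE b=11  (b history now [(5, 6), (6, 10), (13, 48), (15, 11)])
READ a @v3: history=[(4, 22), (8, 53), (9, 27), (11, 37)] -> no version <= 3 -> NONE
v16: WRITE c=69  (c history now [(2, 63), (3, 55), (14, 55), (16, 69)])
v17: WRITE a=60  (a history now [(4, 22), (8, 53), (9, 27), (11, 37), (17, 60)])
v18: WRITE a=8  (a history now [(4, 22), (8, 53), (9, 27), (11, 37), (17, 60), (18, 8)])
v19: WRITE c=39  (c history now [(2, 63), (3, 55), (14, 55), (16, 69), (19, 39)])
v20: WRITE a=14  (a history now [(4, 22), (8, 53), (9, 27), (11, 37), (17, 60), (18, 8), (20, 14)])
v21: WRITE c=13  (c history now [(2, 63), (3, 55), (14, 55), (16, 69), (19, 39), (21, 13)])
v22: WRITE b=21  (b history now [(5, 6), (6, 10), (13, 48), (15, 11), (22, 21)])
v23: WRITE b=59  (b history now [(5, 6), (6, 10), (13, 48), (15, 11), (22, 21), (23, 59)])
v24: WRITE a=47  (a history now [(4, 22), (8, 53), (9, 27), (11, 37), (17, 60), (18, 8), (20, 14), (24, 47)])

Answer: NONE
55
NONE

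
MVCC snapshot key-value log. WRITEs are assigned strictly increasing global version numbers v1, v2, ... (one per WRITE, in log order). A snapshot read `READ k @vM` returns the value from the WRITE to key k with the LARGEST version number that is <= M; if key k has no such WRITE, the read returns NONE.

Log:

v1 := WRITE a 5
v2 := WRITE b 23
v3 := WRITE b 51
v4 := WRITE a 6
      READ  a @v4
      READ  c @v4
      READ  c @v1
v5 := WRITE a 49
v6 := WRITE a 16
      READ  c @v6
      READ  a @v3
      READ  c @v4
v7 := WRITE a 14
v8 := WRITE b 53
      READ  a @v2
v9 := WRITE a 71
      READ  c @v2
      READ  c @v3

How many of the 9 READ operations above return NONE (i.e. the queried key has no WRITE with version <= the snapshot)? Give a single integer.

Answer: 6

Derivation:
v1: WRITE a=5  (a history now [(1, 5)])
v2: WRITE b=23  (b history now [(2, 23)])
v3: WRITE b=51  (b history now [(2, 23), (3, 51)])
v4: WRITE a=6  (a history now [(1, 5), (4, 6)])
READ a @v4: history=[(1, 5), (4, 6)] -> pick v4 -> 6
READ c @v4: history=[] -> no version <= 4 -> NONE
READ c @v1: history=[] -> no version <= 1 -> NONE
v5: WRITE a=49  (a history now [(1, 5), (4, 6), (5, 49)])
v6: WRITE a=16  (a history now [(1, 5), (4, 6), (5, 49), (6, 16)])
READ c @v6: history=[] -> no version <= 6 -> NONE
READ a @v3: history=[(1, 5), (4, 6), (5, 49), (6, 16)] -> pick v1 -> 5
READ c @v4: history=[] -> no version <= 4 -> NONE
v7: WRITE a=14  (a history now [(1, 5), (4, 6), (5, 49), (6, 16), (7, 14)])
v8: WRITE b=53  (b history now [(2, 23), (3, 51), (8, 53)])
READ a @v2: history=[(1, 5), (4, 6), (5, 49), (6, 16), (7, 14)] -> pick v1 -> 5
v9: WRITE a=71  (a history now [(1, 5), (4, 6), (5, 49), (6, 16), (7, 14), (9, 71)])
READ c @v2: history=[] -> no version <= 2 -> NONE
READ c @v3: history=[] -> no version <= 3 -> NONE
Read results in order: ['6', 'NONE', 'NONE', 'NONE', '5', 'NONE', '5', 'NONE', 'NONE']
NONE count = 6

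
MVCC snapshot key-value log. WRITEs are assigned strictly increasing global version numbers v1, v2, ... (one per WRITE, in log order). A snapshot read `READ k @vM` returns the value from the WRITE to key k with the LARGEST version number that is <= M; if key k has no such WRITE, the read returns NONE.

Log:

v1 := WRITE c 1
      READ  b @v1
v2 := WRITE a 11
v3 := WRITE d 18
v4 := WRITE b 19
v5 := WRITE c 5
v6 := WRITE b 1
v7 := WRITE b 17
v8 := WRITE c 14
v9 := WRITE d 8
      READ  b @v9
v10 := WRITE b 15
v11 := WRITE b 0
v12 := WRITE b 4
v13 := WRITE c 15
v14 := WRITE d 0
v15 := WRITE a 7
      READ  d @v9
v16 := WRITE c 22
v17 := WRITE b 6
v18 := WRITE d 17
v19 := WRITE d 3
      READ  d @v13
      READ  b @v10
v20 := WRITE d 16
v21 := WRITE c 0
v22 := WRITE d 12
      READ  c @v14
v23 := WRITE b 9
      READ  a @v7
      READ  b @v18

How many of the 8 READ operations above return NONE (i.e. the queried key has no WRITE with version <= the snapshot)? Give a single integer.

Answer: 1

Derivation:
v1: WRITE c=1  (c history now [(1, 1)])
READ b @v1: history=[] -> no version <= 1 -> NONE
v2: WRITE a=11  (a history now [(2, 11)])
v3: WRITE d=18  (d history now [(3, 18)])
v4: WRITE b=19  (b history now [(4, 19)])
v5: WRITE c=5  (c history now [(1, 1), (5, 5)])
v6: WRITE b=1  (b history now [(4, 19), (6, 1)])
v7: WRITE b=17  (b history now [(4, 19), (6, 1), (7, 17)])
v8: WRITE c=14  (c history now [(1, 1), (5, 5), (8, 14)])
v9: WRITE d=8  (d history now [(3, 18), (9, 8)])
READ b @v9: history=[(4, 19), (6, 1), (7, 17)] -> pick v7 -> 17
v10: WRITE b=15  (b history now [(4, 19), (6, 1), (7, 17), (10, 15)])
v11: WRITE b=0  (b history now [(4, 19), (6, 1), (7, 17), (10, 15), (11, 0)])
v12: WRITE b=4  (b history now [(4, 19), (6, 1), (7, 17), (10, 15), (11, 0), (12, 4)])
v13: WRITE c=15  (c history now [(1, 1), (5, 5), (8, 14), (13, 15)])
v14: WRITE d=0  (d history now [(3, 18), (9, 8), (14, 0)])
v15: WRITE a=7  (a history now [(2, 11), (15, 7)])
READ d @v9: history=[(3, 18), (9, 8), (14, 0)] -> pick v9 -> 8
v16: WRITE c=22  (c history now [(1, 1), (5, 5), (8, 14), (13, 15), (16, 22)])
v17: WRITE b=6  (b history now [(4, 19), (6, 1), (7, 17), (10, 15), (11, 0), (12, 4), (17, 6)])
v18: WRITE d=17  (d history now [(3, 18), (9, 8), (14, 0), (18, 17)])
v19: WRITE d=3  (d history now [(3, 18), (9, 8), (14, 0), (18, 17), (19, 3)])
READ d @v13: history=[(3, 18), (9, 8), (14, 0), (18, 17), (19, 3)] -> pick v9 -> 8
READ b @v10: history=[(4, 19), (6, 1), (7, 17), (10, 15), (11, 0), (12, 4), (17, 6)] -> pick v10 -> 15
v20: WRITE d=16  (d history now [(3, 18), (9, 8), (14, 0), (18, 17), (19, 3), (20, 16)])
v21: WRITE c=0  (c history now [(1, 1), (5, 5), (8, 14), (13, 15), (16, 22), (21, 0)])
v22: WRITE d=12  (d history now [(3, 18), (9, 8), (14, 0), (18, 17), (19, 3), (20, 16), (22, 12)])
READ c @v14: history=[(1, 1), (5, 5), (8, 14), (13, 15), (16, 22), (21, 0)] -> pick v13 -> 15
v23: WRITE b=9  (b history now [(4, 19), (6, 1), (7, 17), (10, 15), (11, 0), (12, 4), (17, 6), (23, 9)])
READ a @v7: history=[(2, 11), (15, 7)] -> pick v2 -> 11
READ b @v18: history=[(4, 19), (6, 1), (7, 17), (10, 15), (11, 0), (12, 4), (17, 6), (23, 9)] -> pick v17 -> 6
Read results in order: ['NONE', '17', '8', '8', '15', '15', '11', '6']
NONE count = 1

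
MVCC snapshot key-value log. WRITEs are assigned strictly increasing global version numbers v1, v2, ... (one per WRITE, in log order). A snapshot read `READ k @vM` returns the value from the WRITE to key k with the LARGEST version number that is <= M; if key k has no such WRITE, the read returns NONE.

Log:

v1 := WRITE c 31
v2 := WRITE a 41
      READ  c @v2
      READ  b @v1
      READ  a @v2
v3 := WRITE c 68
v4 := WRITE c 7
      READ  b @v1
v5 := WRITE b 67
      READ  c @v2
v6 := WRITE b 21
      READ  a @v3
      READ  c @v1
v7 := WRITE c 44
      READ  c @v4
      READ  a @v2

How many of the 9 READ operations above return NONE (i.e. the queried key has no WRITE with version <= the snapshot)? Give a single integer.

v1: WRITE c=31  (c history now [(1, 31)])
v2: WRITE a=41  (a history now [(2, 41)])
READ c @v2: history=[(1, 31)] -> pick v1 -> 31
READ b @v1: history=[] -> no version <= 1 -> NONE
READ a @v2: history=[(2, 41)] -> pick v2 -> 41
v3: WRITE c=68  (c history now [(1, 31), (3, 68)])
v4: WRITE c=7  (c history now [(1, 31), (3, 68), (4, 7)])
READ b @v1: history=[] -> no version <= 1 -> NONE
v5: WRITE b=67  (b history now [(5, 67)])
READ c @v2: history=[(1, 31), (3, 68), (4, 7)] -> pick v1 -> 31
v6: WRITE b=21  (b history now [(5, 67), (6, 21)])
READ a @v3: history=[(2, 41)] -> pick v2 -> 41
READ c @v1: history=[(1, 31), (3, 68), (4, 7)] -> pick v1 -> 31
v7: WRITE c=44  (c history now [(1, 31), (3, 68), (4, 7), (7, 44)])
READ c @v4: history=[(1, 31), (3, 68), (4, 7), (7, 44)] -> pick v4 -> 7
READ a @v2: history=[(2, 41)] -> pick v2 -> 41
Read results in order: ['31', 'NONE', '41', 'NONE', '31', '41', '31', '7', '41']
NONE count = 2

Answer: 2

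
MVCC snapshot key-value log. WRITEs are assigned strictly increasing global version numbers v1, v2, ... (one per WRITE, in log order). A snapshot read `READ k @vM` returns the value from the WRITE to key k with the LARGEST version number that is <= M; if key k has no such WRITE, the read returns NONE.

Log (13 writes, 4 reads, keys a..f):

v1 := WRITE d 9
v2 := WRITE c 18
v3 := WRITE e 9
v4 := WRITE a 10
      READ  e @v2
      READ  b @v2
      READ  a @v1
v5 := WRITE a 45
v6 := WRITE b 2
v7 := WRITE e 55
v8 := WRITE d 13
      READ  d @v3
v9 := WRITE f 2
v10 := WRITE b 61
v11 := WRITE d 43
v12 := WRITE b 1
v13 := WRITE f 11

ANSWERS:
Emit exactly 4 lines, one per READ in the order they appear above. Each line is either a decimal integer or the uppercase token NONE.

v1: WRITE d=9  (d history now [(1, 9)])
v2: WRITE c=18  (c history now [(2, 18)])
v3: WRITE e=9  (e history now [(3, 9)])
v4: WRITE a=10  (a history now [(4, 10)])
READ e @v2: history=[(3, 9)] -> no version <= 2 -> NONE
READ b @v2: history=[] -> no version <= 2 -> NONE
READ a @v1: history=[(4, 10)] -> no version <= 1 -> NONE
v5: WRITE a=45  (a history now [(4, 10), (5, 45)])
v6: WRITE b=2  (b history now [(6, 2)])
v7: WRITE e=55  (e history now [(3, 9), (7, 55)])
v8: WRITE d=13  (d history now [(1, 9), (8, 13)])
READ d @v3: history=[(1, 9), (8, 13)] -> pick v1 -> 9
v9: WRITE f=2  (f history now [(9, 2)])
v10: WRITE b=61  (b history now [(6, 2), (10, 61)])
v11: WRITE d=43  (d history now [(1, 9), (8, 13), (11, 43)])
v12: WRITE b=1  (b history now [(6, 2), (10, 61), (12, 1)])
v13: WRITE f=11  (f history now [(9, 2), (13, 11)])

Answer: NONE
NONE
NONE
9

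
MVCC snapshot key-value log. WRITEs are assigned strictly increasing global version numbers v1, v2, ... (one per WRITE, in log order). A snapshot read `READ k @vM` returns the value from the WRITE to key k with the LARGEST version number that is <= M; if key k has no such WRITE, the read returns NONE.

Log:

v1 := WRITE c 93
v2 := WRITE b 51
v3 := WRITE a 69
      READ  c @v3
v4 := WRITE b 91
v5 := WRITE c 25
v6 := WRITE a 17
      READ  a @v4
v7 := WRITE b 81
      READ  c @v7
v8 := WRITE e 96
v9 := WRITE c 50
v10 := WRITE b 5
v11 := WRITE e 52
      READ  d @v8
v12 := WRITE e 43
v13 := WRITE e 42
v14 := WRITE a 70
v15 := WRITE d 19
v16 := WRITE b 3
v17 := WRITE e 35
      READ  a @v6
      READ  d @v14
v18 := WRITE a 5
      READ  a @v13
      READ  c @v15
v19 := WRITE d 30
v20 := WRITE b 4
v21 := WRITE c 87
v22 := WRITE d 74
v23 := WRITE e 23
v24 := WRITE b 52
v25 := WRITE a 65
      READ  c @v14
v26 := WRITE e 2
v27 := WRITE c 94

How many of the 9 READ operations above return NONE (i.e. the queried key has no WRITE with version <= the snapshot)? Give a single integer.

v1: WRITE c=93  (c history now [(1, 93)])
v2: WRITE b=51  (b history now [(2, 51)])
v3: WRITE a=69  (a history now [(3, 69)])
READ c @v3: history=[(1, 93)] -> pick v1 -> 93
v4: WRITE b=91  (b history now [(2, 51), (4, 91)])
v5: WRITE c=25  (c history now [(1, 93), (5, 25)])
v6: WRITE a=17  (a history now [(3, 69), (6, 17)])
READ a @v4: history=[(3, 69), (6, 17)] -> pick v3 -> 69
v7: WRITE b=81  (b history now [(2, 51), (4, 91), (7, 81)])
READ c @v7: history=[(1, 93), (5, 25)] -> pick v5 -> 25
v8: WRITE e=96  (e history now [(8, 96)])
v9: WRITE c=50  (c history now [(1, 93), (5, 25), (9, 50)])
v10: WRITE b=5  (b history now [(2, 51), (4, 91), (7, 81), (10, 5)])
v11: WRITE e=52  (e history now [(8, 96), (11, 52)])
READ d @v8: history=[] -> no version <= 8 -> NONE
v12: WRITE e=43  (e history now [(8, 96), (11, 52), (12, 43)])
v13: WRITE e=42  (e history now [(8, 96), (11, 52), (12, 43), (13, 42)])
v14: WRITE a=70  (a history now [(3, 69), (6, 17), (14, 70)])
v15: WRITE d=19  (d history now [(15, 19)])
v16: WRITE b=3  (b history now [(2, 51), (4, 91), (7, 81), (10, 5), (16, 3)])
v17: WRITE e=35  (e history now [(8, 96), (11, 52), (12, 43), (13, 42), (17, 35)])
READ a @v6: history=[(3, 69), (6, 17), (14, 70)] -> pick v6 -> 17
READ d @v14: history=[(15, 19)] -> no version <= 14 -> NONE
v18: WRITE a=5  (a history now [(3, 69), (6, 17), (14, 70), (18, 5)])
READ a @v13: history=[(3, 69), (6, 17), (14, 70), (18, 5)] -> pick v6 -> 17
READ c @v15: history=[(1, 93), (5, 25), (9, 50)] -> pick v9 -> 50
v19: WRITE d=30  (d history now [(15, 19), (19, 30)])
v20: WRITE b=4  (b history now [(2, 51), (4, 91), (7, 81), (10, 5), (16, 3), (20, 4)])
v21: WRITE c=87  (c history now [(1, 93), (5, 25), (9, 50), (21, 87)])
v22: WRITE d=74  (d history now [(15, 19), (19, 30), (22, 74)])
v23: WRITE e=23  (e history now [(8, 96), (11, 52), (12, 43), (13, 42), (17, 35), (23, 23)])
v24: WRITE b=52  (b history now [(2, 51), (4, 91), (7, 81), (10, 5), (16, 3), (20, 4), (24, 52)])
v25: WRITE a=65  (a history now [(3, 69), (6, 17), (14, 70), (18, 5), (25, 65)])
READ c @v14: history=[(1, 93), (5, 25), (9, 50), (21, 87)] -> pick v9 -> 50
v26: WRITE e=2  (e history now [(8, 96), (11, 52), (12, 43), (13, 42), (17, 35), (23, 23), (26, 2)])
v27: WRITE c=94  (c history now [(1, 93), (5, 25), (9, 50), (21, 87), (27, 94)])
Read results in order: ['93', '69', '25', 'NONE', '17', 'NONE', '17', '50', '50']
NONE count = 2

Answer: 2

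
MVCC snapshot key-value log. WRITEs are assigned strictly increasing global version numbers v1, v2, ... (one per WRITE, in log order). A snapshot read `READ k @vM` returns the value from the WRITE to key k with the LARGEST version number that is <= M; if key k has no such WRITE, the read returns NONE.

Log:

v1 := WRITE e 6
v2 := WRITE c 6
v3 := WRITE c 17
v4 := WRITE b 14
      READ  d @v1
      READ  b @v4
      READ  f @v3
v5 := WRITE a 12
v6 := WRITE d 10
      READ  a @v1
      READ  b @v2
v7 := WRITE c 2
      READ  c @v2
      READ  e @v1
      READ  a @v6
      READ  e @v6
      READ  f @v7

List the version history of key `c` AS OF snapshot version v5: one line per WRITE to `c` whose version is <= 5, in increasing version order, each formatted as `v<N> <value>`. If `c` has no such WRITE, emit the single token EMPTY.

Answer: v2 6
v3 17

Derivation:
Scan writes for key=c with version <= 5:
  v1 WRITE e 6 -> skip
  v2 WRITE c 6 -> keep
  v3 WRITE c 17 -> keep
  v4 WRITE b 14 -> skip
  v5 WRITE a 12 -> skip
  v6 WRITE d 10 -> skip
  v7 WRITE c 2 -> drop (> snap)
Collected: [(2, 6), (3, 17)]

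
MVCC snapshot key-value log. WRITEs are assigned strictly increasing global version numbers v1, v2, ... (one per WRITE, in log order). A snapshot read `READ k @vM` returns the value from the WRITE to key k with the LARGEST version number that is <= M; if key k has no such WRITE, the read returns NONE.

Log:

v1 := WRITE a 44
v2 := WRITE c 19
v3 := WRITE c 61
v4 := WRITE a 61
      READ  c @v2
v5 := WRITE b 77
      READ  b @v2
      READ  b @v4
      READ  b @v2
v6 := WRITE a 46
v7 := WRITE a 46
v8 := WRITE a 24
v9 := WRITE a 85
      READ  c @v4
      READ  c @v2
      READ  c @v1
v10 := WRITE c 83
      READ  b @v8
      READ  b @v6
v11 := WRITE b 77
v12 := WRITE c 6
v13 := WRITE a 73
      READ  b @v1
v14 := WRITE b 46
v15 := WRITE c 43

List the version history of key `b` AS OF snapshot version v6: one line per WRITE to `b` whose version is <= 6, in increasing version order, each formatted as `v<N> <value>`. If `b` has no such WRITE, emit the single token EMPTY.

Scan writes for key=b with version <= 6:
  v1 WRITE a 44 -> skip
  v2 WRITE c 19 -> skip
  v3 WRITE c 61 -> skip
  v4 WRITE a 61 -> skip
  v5 WRITE b 77 -> keep
  v6 WRITE a 46 -> skip
  v7 WRITE a 46 -> skip
  v8 WRITE a 24 -> skip
  v9 WRITE a 85 -> skip
  v10 WRITE c 83 -> skip
  v11 WRITE b 77 -> drop (> snap)
  v12 WRITE c 6 -> skip
  v13 WRITE a 73 -> skip
  v14 WRITE b 46 -> drop (> snap)
  v15 WRITE c 43 -> skip
Collected: [(5, 77)]

Answer: v5 77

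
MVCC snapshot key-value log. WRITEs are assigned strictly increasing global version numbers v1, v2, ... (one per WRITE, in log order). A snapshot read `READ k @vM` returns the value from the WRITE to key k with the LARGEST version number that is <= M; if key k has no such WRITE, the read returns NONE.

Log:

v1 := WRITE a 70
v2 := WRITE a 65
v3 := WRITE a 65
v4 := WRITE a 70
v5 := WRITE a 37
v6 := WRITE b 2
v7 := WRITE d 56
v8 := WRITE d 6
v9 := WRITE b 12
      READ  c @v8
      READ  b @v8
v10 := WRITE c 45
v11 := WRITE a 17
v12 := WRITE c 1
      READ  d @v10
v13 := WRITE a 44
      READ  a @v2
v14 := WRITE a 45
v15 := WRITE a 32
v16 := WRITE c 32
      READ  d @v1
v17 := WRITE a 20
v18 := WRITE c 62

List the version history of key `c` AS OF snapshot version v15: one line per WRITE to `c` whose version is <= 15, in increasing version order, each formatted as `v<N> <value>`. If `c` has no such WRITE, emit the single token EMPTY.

Answer: v10 45
v12 1

Derivation:
Scan writes for key=c with version <= 15:
  v1 WRITE a 70 -> skip
  v2 WRITE a 65 -> skip
  v3 WRITE a 65 -> skip
  v4 WRITE a 70 -> skip
  v5 WRITE a 37 -> skip
  v6 WRITE b 2 -> skip
  v7 WRITE d 56 -> skip
  v8 WRITE d 6 -> skip
  v9 WRITE b 12 -> skip
  v10 WRITE c 45 -> keep
  v11 WRITE a 17 -> skip
  v12 WRITE c 1 -> keep
  v13 WRITE a 44 -> skip
  v14 WRITE a 45 -> skip
  v15 WRITE a 32 -> skip
  v16 WRITE c 32 -> drop (> snap)
  v17 WRITE a 20 -> skip
  v18 WRITE c 62 -> drop (> snap)
Collected: [(10, 45), (12, 1)]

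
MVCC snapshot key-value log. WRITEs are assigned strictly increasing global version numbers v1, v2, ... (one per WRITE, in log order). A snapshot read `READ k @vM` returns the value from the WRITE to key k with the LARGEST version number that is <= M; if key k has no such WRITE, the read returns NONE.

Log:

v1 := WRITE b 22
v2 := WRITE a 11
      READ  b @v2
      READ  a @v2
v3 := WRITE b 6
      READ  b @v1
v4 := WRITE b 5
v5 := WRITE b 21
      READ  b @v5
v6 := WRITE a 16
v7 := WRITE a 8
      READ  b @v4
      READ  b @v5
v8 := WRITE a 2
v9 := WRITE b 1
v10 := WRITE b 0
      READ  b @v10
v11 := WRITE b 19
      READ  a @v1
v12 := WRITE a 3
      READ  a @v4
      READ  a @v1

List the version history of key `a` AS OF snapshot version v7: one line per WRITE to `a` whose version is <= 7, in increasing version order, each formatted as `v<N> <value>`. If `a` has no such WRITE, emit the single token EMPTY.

Scan writes for key=a with version <= 7:
  v1 WRITE b 22 -> skip
  v2 WRITE a 11 -> keep
  v3 WRITE b 6 -> skip
  v4 WRITE b 5 -> skip
  v5 WRITE b 21 -> skip
  v6 WRITE a 16 -> keep
  v7 WRITE a 8 -> keep
  v8 WRITE a 2 -> drop (> snap)
  v9 WRITE b 1 -> skip
  v10 WRITE b 0 -> skip
  v11 WRITE b 19 -> skip
  v12 WRITE a 3 -> drop (> snap)
Collected: [(2, 11), (6, 16), (7, 8)]

Answer: v2 11
v6 16
v7 8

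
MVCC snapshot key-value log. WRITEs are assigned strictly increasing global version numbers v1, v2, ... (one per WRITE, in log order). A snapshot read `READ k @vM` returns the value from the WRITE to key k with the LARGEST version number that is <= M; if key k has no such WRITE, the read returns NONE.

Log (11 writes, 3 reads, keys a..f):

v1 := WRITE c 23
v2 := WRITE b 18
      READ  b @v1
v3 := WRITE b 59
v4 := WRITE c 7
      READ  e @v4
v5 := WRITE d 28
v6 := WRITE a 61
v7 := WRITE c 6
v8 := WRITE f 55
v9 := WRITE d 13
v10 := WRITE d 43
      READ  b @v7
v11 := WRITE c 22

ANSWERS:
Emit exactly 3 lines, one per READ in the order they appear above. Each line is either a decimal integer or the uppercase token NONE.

v1: WRITE c=23  (c history now [(1, 23)])
v2: WRITE b=18  (b history now [(2, 18)])
READ b @v1: history=[(2, 18)] -> no version <= 1 -> NONE
v3: WRITE b=59  (b history now [(2, 18), (3, 59)])
v4: WRITE c=7  (c history now [(1, 23), (4, 7)])
READ e @v4: history=[] -> no version <= 4 -> NONE
v5: WRITE d=28  (d history now [(5, 28)])
v6: WRITE a=61  (a history now [(6, 61)])
v7: WRITE c=6  (c history now [(1, 23), (4, 7), (7, 6)])
v8: WRITE f=55  (f history now [(8, 55)])
v9: WRITE d=13  (d history now [(5, 28), (9, 13)])
v10: WRITE d=43  (d history now [(5, 28), (9, 13), (10, 43)])
READ b @v7: history=[(2, 18), (3, 59)] -> pick v3 -> 59
v11: WRITE c=22  (c history now [(1, 23), (4, 7), (7, 6), (11, 22)])

Answer: NONE
NONE
59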